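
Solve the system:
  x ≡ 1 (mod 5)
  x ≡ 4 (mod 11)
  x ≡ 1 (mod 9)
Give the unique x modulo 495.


Moduli 5, 11, 9 are pairwise coprime; by CRT there is a unique solution modulo M = 5 · 11 · 9 = 495.
Solve pairwise, accumulating the modulus:
  Start with x ≡ 1 (mod 5).
  Combine with x ≡ 4 (mod 11): since gcd(5, 11) = 1, we get a unique residue mod 55.
    Write x = 1 + 5·t and substitute into x ≡ 4 (mod 11): 5·t ≡ 4 − 1 = 3 (mod 11).
    The inverse of 5 mod 11 is 9 (since 5·9 = 45 = 4·11 + 1), so t ≡ 9·3 = 27 ≡ 5 (mod 11).
    Then x = 1 + 5·5 = 26, valid modulo lcm(5, 11) = 55: x ≡ 26 (mod 55).
  Combine with x ≡ 1 (mod 9): since gcd(55, 9) = 1, we get a unique residue mod 495.
    Write x = 26 + 55·t and substitute into x ≡ 1 (mod 9): 55·t ≡ 1 − 26 = -25 (mod 9).
    Reduce coefficients mod 9: 1·t ≡ 2 (mod 9).
    So t ≡ 2 (mod 9).
    Then x = 26 + 55·2 = 136, valid modulo lcm(55, 9) = 495: x ≡ 136 (mod 495).
Verify: 136 mod 5 = 1 ✓, 136 mod 11 = 4 ✓, 136 mod 9 = 1 ✓.

x ≡ 136 (mod 495).


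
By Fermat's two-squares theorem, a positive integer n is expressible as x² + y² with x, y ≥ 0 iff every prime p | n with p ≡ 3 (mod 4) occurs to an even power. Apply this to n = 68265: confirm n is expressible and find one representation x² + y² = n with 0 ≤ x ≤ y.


Step 1: Factor n = 68265 = 3^2 · 5 · 37 · 41.
Step 2: Check the mod-4 condition on each prime factor: 3 ≡ 3 (mod 4), exponent 2 (must be even); 5 ≡ 1 (mod 4), exponent 1; 37 ≡ 1 (mod 4), exponent 1; 41 ≡ 1 (mod 4), exponent 1.
All primes ≡ 3 (mod 4) appear to even exponent (or don't appear), so by the two-squares theorem n IS expressible as a sum of two squares.
Step 3: Build a representation. Group n = k² · m with k = 3 and m = 5 · 37 · 41 = 7585 (a product of primes ≡ 1 (mod 4)); a representation of m scales to one of n via (k·x)² + (k·y)² = k²(x² + y²). Each prime p ≡ 1 (mod 4) is itself a sum of two squares; find a² by testing p − a² for a perfect square:
  5: 5 − 1² = 4 = 2² ⇒ 5 = 1² + 2².
  37: 37 − 1² = 36 = 6² ⇒ 37 = 1² + 6².
  41: 41 − 1² = 40, 41 − 2² = 37, 41 − 3² = 32, 41 − 4² = 25 = 5² ⇒ 41 = 4² + 5².
  Combine using the Brahmagupta–Fibonacci identity (a² + b²)(c² + d²) = (ac − bd)² + (ad + bc)² = (ac + bd)² + (ad − bc)²:
  5 · 37 = 185: from (1² + 2²)(1² + 6²), take (1·1 − 2·6, 1·6 + 2·1) = (1 − 12, 6 + 2) = (-11, 8); dropping signs (only squares matter) gives (11, 8); check 11² + 8² = 121 + 64 = 185 ✓.
  185 · 41 = 7585: from (11² + 8²)(4² + 5²), take (11·4 − 8·5, 11·5 + 8·4) = (44 − 40, 55 + 32) = (4, 87); check 4² + 87² = 16 + 7569 = 7585 ✓.
  Scale by k = 3: (3·4, 3·87) = (12, 261).
Step 4: Order so x ≤ y and verify: 12² + 261² = 144 + 68121 = 68265 = n. ✓

n = 68265 = 12² + 261² (one valid representation with x ≤ y).


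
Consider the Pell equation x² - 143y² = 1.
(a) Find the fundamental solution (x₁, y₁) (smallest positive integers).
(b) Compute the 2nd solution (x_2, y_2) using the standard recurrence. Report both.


Step 1: Find the fundamental solution (x₁, y₁) of x² - 143y² = 1.
  Expand √143 as a continued fraction. a₀ = ⌊√143⌋ = 11; iterate m_{k+1} = d_k·a_k − m_k, d_{k+1} = (143 − m_{k+1}²)/d_k, a_{k+1} = ⌊(a₀ + m_{k+1})/d_{k+1}⌋ (starting m₀ = 0, d₀ = 1), with convergents p_k = a_k·p_{k-1} + p_{k-2}, q_k = a_k·q_{k-1} + q_{k-2} (p₋₁ = 1, q₋₁ = 0):
  k = 0: a₀ = 11; p₀/q₀ = 11/1; p₀² − 143·q₀² = 121 − 143 = -22.
  k = 1: m = 11, d = 22, a = ⌊(11 + 11)/22⌋ = 1; p/q = (1·11 + 1)/(1·1 + 0) = 12/1; p² − 143·q² = 144 − 143 = 1.
  The first convergent with p² − 143·q² = 1 gives the fundamental solution (x₁, y₁) = (12, 1).
Step 2: Apply the recurrence (x_{n+1}, y_{n+1}) = (x₁x_n + 143y₁y_n, x₁y_n + y₁x_n) repeatedly.
  From (x_1, y_1) = (12, 1): x_2 = 12·12 + 143·1·1 = 287; y_2 = 12·1 + 1·12 = 24.
Step 3: Verify x_2² - 143·y_2² = 82369 - 82368 = 1 (should be 1). ✓

(x_1, y_1) = (12, 1); (x_2, y_2) = (287, 24).


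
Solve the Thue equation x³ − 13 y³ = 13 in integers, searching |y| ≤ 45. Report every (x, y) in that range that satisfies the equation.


The equation is x³ - 13y³ = 13. For fixed y, x³ = 13·y³ + 13, so a solution requires the RHS to be a perfect cube.
Strategy: iterate y from -45 to 45, compute RHS = 13·y³ + 13, and check whether it is a (positive or negative) perfect cube.
Check small values of y:
  y = 0: RHS = 13 is not a perfect cube.
  y = 1: RHS = 26 is not a perfect cube.
  y = -1: RHS = 0 = (0)³ ⇒ x = 0 works.
  y = 2: RHS = 117 is not a perfect cube.
  y = -2: RHS = -91 is not a perfect cube.
  y = 3: RHS = 364 is not a perfect cube.
  y = -3: RHS = -338 is not a perfect cube.
Continuing the search up to |y| = 45 finds no further solutions beyond those listed.
Collected solutions: (0, -1).

Solutions (with |y| ≤ 45): (0, -1).


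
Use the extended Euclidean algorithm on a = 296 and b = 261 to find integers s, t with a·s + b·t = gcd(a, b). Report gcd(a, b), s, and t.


Euclidean algorithm on (296, 261) — divide until remainder is 0:
  296 = 1 · 261 + 35
  261 = 7 · 35 + 16
  35 = 2 · 16 + 3
  16 = 5 · 3 + 1
  3 = 3 · 1 + 0
gcd(296, 261) = 1.
Track Bezout coefficients alongside the remainders: start with r₀ = 296 = a·1 + b·0 (s = 1, t = 0) and r₁ = 261 = a·0 + b·1 (s = 0, t = 1); each new remainder r_{k+1} = r_{k-1} − q_k·r_k inherits s_{k+1} = s_{k-1} − q_k·s_k, t_{k+1} = t_{k-1} − q_k·t_k, so r_k = a·s_k + b·t_k at every step:
  q = 1: r = 35, s = 1 − 1·0 = 1, t = 0 − 1·1 = -1  (check: 296·1 + 261·(-1) = 35)
  q = 7: r = 16, s = 0 − 7·1 = -7, t = 1 − 7·(-1) = 8  (check: 296·(-7) + 261·8 = 16)
  q = 2: r = 3, s = 1 − 2·(-7) = 15, t = -1 − 2·8 = -17  (check: 296·15 + 261·(-17) = 3)
  q = 5: r = 1, s = -7 − 5·15 = -82, t = 8 − 5·(-17) = 93  (check: 296·(-82) + 261·93 = 1)
The row with r = 1 (the gcd) gives the Bezout coefficients s = -82, t = 93.
Result: 296 · (-82) + 261 · (93) = 1.

gcd(296, 261) = 1; s = -82, t = 93 (check: 296·(-82) + 261·93 = 1).


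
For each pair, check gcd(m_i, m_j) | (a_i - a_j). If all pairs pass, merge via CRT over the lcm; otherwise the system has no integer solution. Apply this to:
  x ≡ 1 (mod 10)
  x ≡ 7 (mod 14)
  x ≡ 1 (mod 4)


Moduli 10, 14, 4 are not pairwise coprime, so CRT works modulo lcm(m_i) when all pairwise compatibility conditions hold.
Pairwise compatibility: gcd(m_i, m_j) must divide a_i - a_j for every pair.
Merge one congruence at a time:
  Start: x ≡ 1 (mod 10).
  Combine with x ≡ 7 (mod 14): gcd(10, 14) = 2; 7 - 1 = 6, which IS divisible by 2, so compatible.
    Write x = 1 + 10·t and substitute into x ≡ 7 (mod 14): 10·t ≡ 7 − 1 = 6 (mod 14).
    Divide the congruence (and modulus) by g = 2: 5·t ≡ 3 (mod 7).
    The inverse of 5 mod 7 is 3 (since 5·3 = 15 = 2·7 + 1), so t ≡ 3·3 = 9 ≡ 2 (mod 7).
    Then x = 1 + 10·2 = 21, valid modulo lcm(10, 14) = 70: x ≡ 21 (mod 70).
  Combine with x ≡ 1 (mod 4): gcd(70, 4) = 2; 1 - 21 = -20, which IS divisible by 2, so compatible.
    Write x = 21 + 70·t and substitute into x ≡ 1 (mod 4): 70·t ≡ 1 − 21 = -20 (mod 4).
    Divide the congruence (and modulus) by g = 2: 35·t ≡ -10 (mod 2).
    Reduce coefficients mod 2: 1·t ≡ 0 (mod 2).
    So t ≡ 0 (mod 2).
    Then x = 21 + 70·0 = 21, valid modulo lcm(70, 4) = 140: x ≡ 21 (mod 140).
Verify: 21 mod 10 = 1, 21 mod 14 = 7, 21 mod 4 = 1.

x ≡ 21 (mod 140).


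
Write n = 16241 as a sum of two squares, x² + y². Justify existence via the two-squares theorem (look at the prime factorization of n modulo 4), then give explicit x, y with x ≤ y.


Step 1: Factor n = 16241 = 109 · 149.
Step 2: Check the mod-4 condition on each prime factor: 109 ≡ 1 (mod 4), exponent 1; 149 ≡ 1 (mod 4), exponent 1.
All primes ≡ 3 (mod 4) appear to even exponent (or don't appear), so by the two-squares theorem n IS expressible as a sum of two squares.
Step 3: Build a representation. Here n = 109 · 149 is a product of primes ≡ 1 (mod 4). Each prime p ≡ 1 (mod 4) is itself a sum of two squares; find a² by testing p − a² for a perfect square:
  109: 109 − 1² = 108, 109 − 2² = 105, 109 − 3² = 100 = 10² ⇒ 109 = 3² + 10².
  149: 149 − 1² = 148, 149 − 2² = 145, 149 − 3² = 140, 149 − 4² = 133, 149 − 5² = 124, 149 − 6² = 113, 149 − 7² = 100 = 10² ⇒ 149 = 7² + 10².
  Combine using the Brahmagupta–Fibonacci identity (a² + b²)(c² + d²) = (ac − bd)² + (ad + bc)² = (ac + bd)² + (ad − bc)²:
  109 · 149 = 16241: from (3² + 10²)(7² + 10²), take (3·7 − 10·10, 3·10 + 10·7) = (21 − 100, 30 + 70) = (-79, 100); dropping signs (only squares matter) gives (79, 100); check 79² + 100² = 6241 + 10000 = 16241 ✓.
Step 4: Order so x ≤ y and verify: 79² + 100² = 6241 + 10000 = 16241 = n. ✓

n = 16241 = 79² + 100² (one valid representation with x ≤ y).


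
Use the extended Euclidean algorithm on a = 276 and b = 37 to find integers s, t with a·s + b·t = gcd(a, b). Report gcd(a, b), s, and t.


Euclidean algorithm on (276, 37) — divide until remainder is 0:
  276 = 7 · 37 + 17
  37 = 2 · 17 + 3
  17 = 5 · 3 + 2
  3 = 1 · 2 + 1
  2 = 2 · 1 + 0
gcd(276, 37) = 1.
Track Bezout coefficients alongside the remainders: start with r₀ = 276 = a·1 + b·0 (s = 1, t = 0) and r₁ = 37 = a·0 + b·1 (s = 0, t = 1); each new remainder r_{k+1} = r_{k-1} − q_k·r_k inherits s_{k+1} = s_{k-1} − q_k·s_k, t_{k+1} = t_{k-1} − q_k·t_k, so r_k = a·s_k + b·t_k at every step:
  q = 7: r = 17, s = 1 − 7·0 = 1, t = 0 − 7·1 = -7  (check: 276·1 + 37·(-7) = 17)
  q = 2: r = 3, s = 0 − 2·1 = -2, t = 1 − 2·(-7) = 15  (check: 276·(-2) + 37·15 = 3)
  q = 5: r = 2, s = 1 − 5·(-2) = 11, t = -7 − 5·15 = -82  (check: 276·11 + 37·(-82) = 2)
  q = 1: r = 1, s = -2 − 1·11 = -13, t = 15 − 1·(-82) = 97  (check: 276·(-13) + 37·97 = 1)
The row with r = 1 (the gcd) gives the Bezout coefficients s = -13, t = 97.
Result: 276 · (-13) + 37 · (97) = 1.

gcd(276, 37) = 1; s = -13, t = 97 (check: 276·(-13) + 37·97 = 1).


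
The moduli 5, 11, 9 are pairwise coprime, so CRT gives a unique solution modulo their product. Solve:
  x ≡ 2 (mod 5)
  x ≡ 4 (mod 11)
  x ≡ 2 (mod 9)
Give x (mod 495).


Moduli 5, 11, 9 are pairwise coprime; by CRT there is a unique solution modulo M = 5 · 11 · 9 = 495.
Solve pairwise, accumulating the modulus:
  Start with x ≡ 2 (mod 5).
  Combine with x ≡ 4 (mod 11): since gcd(5, 11) = 1, we get a unique residue mod 55.
    Write x = 2 + 5·t and substitute into x ≡ 4 (mod 11): 5·t ≡ 4 − 2 = 2 (mod 11).
    The inverse of 5 mod 11 is 9 (since 5·9 = 45 = 4·11 + 1), so t ≡ 9·2 = 18 ≡ 7 (mod 11).
    Then x = 2 + 5·7 = 37, valid modulo lcm(5, 11) = 55: x ≡ 37 (mod 55).
  Combine with x ≡ 2 (mod 9): since gcd(55, 9) = 1, we get a unique residue mod 495.
    Write x = 37 + 55·t and substitute into x ≡ 2 (mod 9): 55·t ≡ 2 − 37 = -35 (mod 9).
    Reduce coefficients mod 9: 1·t ≡ 1 (mod 9).
    So t ≡ 1 (mod 9).
    Then x = 37 + 55·1 = 92, valid modulo lcm(55, 9) = 495: x ≡ 92 (mod 495).
Verify: 92 mod 5 = 2 ✓, 92 mod 11 = 4 ✓, 92 mod 9 = 2 ✓.

x ≡ 92 (mod 495).


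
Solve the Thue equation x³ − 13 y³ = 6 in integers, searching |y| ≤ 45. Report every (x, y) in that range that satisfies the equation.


The equation is x³ - 13y³ = 6. For fixed y, x³ = 13·y³ + 6, so a solution requires the RHS to be a perfect cube.
Strategy: iterate y from -45 to 45, compute RHS = 13·y³ + 6, and check whether it is a (positive or negative) perfect cube.
Check small values of y:
  y = 0: RHS = 6 is not a perfect cube.
  y = 1: RHS = 19 is not a perfect cube.
  y = -1: RHS = -7 is not a perfect cube.
  y = 2: RHS = 110 is not a perfect cube.
  y = -2: RHS = -98 is not a perfect cube.
  y = 3: RHS = 357 is not a perfect cube.
  y = -3: RHS = -345 is not a perfect cube.
Continuing the search up to |y| = 45 finds no solutions either.
No (x, y) in the scanned range satisfies the equation.

No integer solutions with |y| ≤ 45.


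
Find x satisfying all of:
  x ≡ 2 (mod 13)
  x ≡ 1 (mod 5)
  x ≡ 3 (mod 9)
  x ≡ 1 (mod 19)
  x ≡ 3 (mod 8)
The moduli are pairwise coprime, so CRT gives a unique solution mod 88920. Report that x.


Product of moduli M = 13 · 5 · 9 · 19 · 8 = 88920.
Merge one congruence at a time:
  Start: x ≡ 2 (mod 13).
  Combine with x ≡ 1 (mod 5); new modulus lcm = 65.
    Write x = 2 + 13·t and substitute into x ≡ 1 (mod 5): 13·t ≡ 1 − 2 = -1 (mod 5).
    Reduce coefficients mod 5: 3·t ≡ 4 (mod 5).
    The inverse of 3 mod 5 is 2 (since 3·2 = 6 = 1·5 + 1), so t ≡ 2·4 = 8 ≡ 3 (mod 5).
    Then x = 2 + 13·3 = 41, valid modulo lcm(13, 5) = 65: x ≡ 41 (mod 65).
  Combine with x ≡ 3 (mod 9); new modulus lcm = 585.
    Write x = 41 + 65·t and substitute into x ≡ 3 (mod 9): 65·t ≡ 3 − 41 = -38 (mod 9).
    Reduce coefficients mod 9: 2·t ≡ 7 (mod 9).
    The inverse of 2 mod 9 is 5 (since 2·5 = 10 = 1·9 + 1), so t ≡ 5·7 = 35 ≡ 8 (mod 9).
    Then x = 41 + 65·8 = 561, valid modulo lcm(65, 9) = 585: x ≡ 561 (mod 585).
  Combine with x ≡ 1 (mod 19); new modulus lcm = 11115.
    Write x = 561 + 585·t and substitute into x ≡ 1 (mod 19): 585·t ≡ 1 − 561 = -560 (mod 19).
    Reduce coefficients mod 19: 15·t ≡ 10 (mod 19).
    The inverse of 15 mod 19 is 14 (since 15·14 = 210 = 11·19 + 1), so t ≡ 14·10 = 140 ≡ 7 (mod 19).
    Then x = 561 + 585·7 = 4656, valid modulo lcm(585, 19) = 11115: x ≡ 4656 (mod 11115).
  Combine with x ≡ 3 (mod 8); new modulus lcm = 88920.
    Write x = 4656 + 11115·t and substitute into x ≡ 3 (mod 8): 11115·t ≡ 3 − 4656 = -4653 (mod 8).
    Reduce coefficients mod 8: 3·t ≡ 3 (mod 8).
    The inverse of 3 mod 8 is 3 (since 3·3 = 9 = 1·8 + 1), so t ≡ 3·3 = 9 ≡ 1 (mod 8).
    Then x = 4656 + 11115·1 = 15771, valid modulo lcm(11115, 8) = 88920: x ≡ 15771 (mod 88920).
Verify against each original: 15771 mod 13 = 2, 15771 mod 5 = 1, 15771 mod 9 = 3, 15771 mod 19 = 1, 15771 mod 8 = 3.

x ≡ 15771 (mod 88920).


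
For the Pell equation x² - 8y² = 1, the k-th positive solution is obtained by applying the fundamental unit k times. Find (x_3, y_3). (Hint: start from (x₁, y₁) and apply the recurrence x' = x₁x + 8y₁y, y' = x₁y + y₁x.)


Step 1: Find the fundamental solution (x₁, y₁) of x² - 8y² = 1.
  Expand √8 as a continued fraction. a₀ = ⌊√8⌋ = 2; iterate m_{k+1} = d_k·a_k − m_k, d_{k+1} = (8 − m_{k+1}²)/d_k, a_{k+1} = ⌊(a₀ + m_{k+1})/d_{k+1}⌋ (starting m₀ = 0, d₀ = 1), with convergents p_k = a_k·p_{k-1} + p_{k-2}, q_k = a_k·q_{k-1} + q_{k-2} (p₋₁ = 1, q₋₁ = 0):
  k = 0: a₀ = 2; p₀/q₀ = 2/1; p₀² − 8·q₀² = 4 − 8 = -4.
  k = 1: m = 2, d = 4, a = ⌊(2 + 2)/4⌋ = 1; p/q = (1·2 + 1)/(1·1 + 0) = 3/1; p² − 8·q² = 9 − 8 = 1.
  The first convergent with p² − 8·q² = 1 gives the fundamental solution (x₁, y₁) = (3, 1).
Step 2: Apply the recurrence (x_{n+1}, y_{n+1}) = (x₁x_n + 8y₁y_n, x₁y_n + y₁x_n) repeatedly.
  From (x_1, y_1) = (3, 1): x_2 = 3·3 + 8·1·1 = 17; y_2 = 3·1 + 1·3 = 6.
  From (x_2, y_2) = (17, 6): x_3 = 3·17 + 8·1·6 = 99; y_3 = 3·6 + 1·17 = 35.
Step 3: Verify x_3² - 8·y_3² = 9801 - 9800 = 1 (should be 1). ✓

(x_1, y_1) = (3, 1); (x_3, y_3) = (99, 35).


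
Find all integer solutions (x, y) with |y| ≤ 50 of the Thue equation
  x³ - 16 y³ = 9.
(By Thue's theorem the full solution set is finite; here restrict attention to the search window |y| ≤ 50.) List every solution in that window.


The equation is x³ - 16y³ = 9. For fixed y, x³ = 16·y³ + 9, so a solution requires the RHS to be a perfect cube.
Strategy: iterate y from -50 to 50, compute RHS = 16·y³ + 9, and check whether it is a (positive or negative) perfect cube.
Check small values of y:
  y = 0: RHS = 9 is not a perfect cube.
  y = 1: RHS = 25 is not a perfect cube.
  y = -1: RHS = -7 is not a perfect cube.
  y = 2: RHS = 137 is not a perfect cube.
  y = -2: RHS = -119 is not a perfect cube.
  y = 3: RHS = 441 is not a perfect cube.
  y = -3: RHS = -423 is not a perfect cube.
Continuing the search up to |y| = 50 finds no solutions either.
No (x, y) in the scanned range satisfies the equation.

No integer solutions with |y| ≤ 50.


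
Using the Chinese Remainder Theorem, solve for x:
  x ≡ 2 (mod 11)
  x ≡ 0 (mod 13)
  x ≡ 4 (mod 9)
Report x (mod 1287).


Moduli 11, 13, 9 are pairwise coprime; by CRT there is a unique solution modulo M = 11 · 13 · 9 = 1287.
Solve pairwise, accumulating the modulus:
  Start with x ≡ 2 (mod 11).
  Combine with x ≡ 0 (mod 13): since gcd(11, 13) = 1, we get a unique residue mod 143.
    Write x = 2 + 11·t and substitute into x ≡ 0 (mod 13): 11·t ≡ 0 − 2 = -2 (mod 13).
    Reduce coefficients mod 13: 11·t ≡ 11 (mod 13).
    The inverse of 11 mod 13 is 6 (since 11·6 = 66 = 5·13 + 1), so t ≡ 6·11 = 66 ≡ 1 (mod 13).
    Then x = 2 + 11·1 = 13, valid modulo lcm(11, 13) = 143: x ≡ 13 (mod 143).
  Combine with x ≡ 4 (mod 9): since gcd(143, 9) = 1, we get a unique residue mod 1287.
    Write x = 13 + 143·t and substitute into x ≡ 4 (mod 9): 143·t ≡ 4 − 13 = -9 (mod 9).
    Reduce coefficients mod 9: 8·t ≡ 0 (mod 9).
    The inverse of 8 mod 9 is 8 (since 8·8 = 64 = 7·9 + 1), so t ≡ 8·0 = 0 ≡ 0 (mod 9).
    Then x = 13 + 143·0 = 13, valid modulo lcm(143, 9) = 1287: x ≡ 13 (mod 1287).
Verify: 13 mod 11 = 2 ✓, 13 mod 13 = 0 ✓, 13 mod 9 = 4 ✓.

x ≡ 13 (mod 1287).


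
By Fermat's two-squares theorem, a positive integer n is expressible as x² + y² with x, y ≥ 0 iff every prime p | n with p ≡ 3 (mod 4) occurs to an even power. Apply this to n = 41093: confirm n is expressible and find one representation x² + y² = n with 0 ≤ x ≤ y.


Step 1: Factor n = 41093 = 13 · 29 · 109.
Step 2: Check the mod-4 condition on each prime factor: 13 ≡ 1 (mod 4), exponent 1; 29 ≡ 1 (mod 4), exponent 1; 109 ≡ 1 (mod 4), exponent 1.
All primes ≡ 3 (mod 4) appear to even exponent (or don't appear), so by the two-squares theorem n IS expressible as a sum of two squares.
Step 3: Build a representation. Here n = 13 · 29 · 109 is a product of primes ≡ 1 (mod 4). Each prime p ≡ 1 (mod 4) is itself a sum of two squares; find a² by testing p − a² for a perfect square:
  13: 13 − 1² = 12, 13 − 2² = 9 = 3² ⇒ 13 = 2² + 3².
  29: 29 − 1² = 28, 29 − 2² = 25 = 5² ⇒ 29 = 2² + 5².
  109: 109 − 1² = 108, 109 − 2² = 105, 109 − 3² = 100 = 10² ⇒ 109 = 3² + 10².
  Combine using the Brahmagupta–Fibonacci identity (a² + b²)(c² + d²) = (ac − bd)² + (ad + bc)² = (ac + bd)² + (ad − bc)²:
  13 · 29 = 377: from (2² + 3²)(2² + 5²), take (2·2 − 3·5, 2·5 + 3·2) = (4 − 15, 10 + 6) = (-11, 16); dropping signs (only squares matter) gives (11, 16); check 11² + 16² = 121 + 256 = 377 ✓.
  377 · 109 = 41093: from (11² + 16²)(3² + 10²), take (11·3 − 16·10, 11·10 + 16·3) = (33 − 160, 110 + 48) = (-127, 158); dropping signs (only squares matter) gives (127, 158); check 127² + 158² = 16129 + 24964 = 41093 ✓.
Step 4: Order so x ≤ y and verify: 127² + 158² = 16129 + 24964 = 41093 = n. ✓

n = 41093 = 127² + 158² (one valid representation with x ≤ y).


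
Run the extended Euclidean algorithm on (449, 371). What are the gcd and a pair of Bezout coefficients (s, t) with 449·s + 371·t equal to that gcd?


Euclidean algorithm on (449, 371) — divide until remainder is 0:
  449 = 1 · 371 + 78
  371 = 4 · 78 + 59
  78 = 1 · 59 + 19
  59 = 3 · 19 + 2
  19 = 9 · 2 + 1
  2 = 2 · 1 + 0
gcd(449, 371) = 1.
Track Bezout coefficients alongside the remainders: start with r₀ = 449 = a·1 + b·0 (s = 1, t = 0) and r₁ = 371 = a·0 + b·1 (s = 0, t = 1); each new remainder r_{k+1} = r_{k-1} − q_k·r_k inherits s_{k+1} = s_{k-1} − q_k·s_k, t_{k+1} = t_{k-1} − q_k·t_k, so r_k = a·s_k + b·t_k at every step:
  q = 1: r = 78, s = 1 − 1·0 = 1, t = 0 − 1·1 = -1  (check: 449·1 + 371·(-1) = 78)
  q = 4: r = 59, s = 0 − 4·1 = -4, t = 1 − 4·(-1) = 5  (check: 449·(-4) + 371·5 = 59)
  q = 1: r = 19, s = 1 − 1·(-4) = 5, t = -1 − 1·5 = -6  (check: 449·5 + 371·(-6) = 19)
  q = 3: r = 2, s = -4 − 3·5 = -19, t = 5 − 3·(-6) = 23  (check: 449·(-19) + 371·23 = 2)
  q = 9: r = 1, s = 5 − 9·(-19) = 176, t = -6 − 9·23 = -213  (check: 449·176 + 371·(-213) = 1)
The row with r = 1 (the gcd) gives the Bezout coefficients s = 176, t = -213.
Result: 449 · (176) + 371 · (-213) = 1.

gcd(449, 371) = 1; s = 176, t = -213 (check: 449·176 + 371·(-213) = 1).


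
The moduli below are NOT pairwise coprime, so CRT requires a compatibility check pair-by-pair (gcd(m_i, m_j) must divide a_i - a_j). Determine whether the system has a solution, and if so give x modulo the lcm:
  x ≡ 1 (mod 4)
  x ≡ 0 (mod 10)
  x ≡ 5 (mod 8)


Moduli 4, 10, 8 are not pairwise coprime, so CRT works modulo lcm(m_i) when all pairwise compatibility conditions hold.
Pairwise compatibility: gcd(m_i, m_j) must divide a_i - a_j for every pair.
Merge one congruence at a time:
  Start: x ≡ 1 (mod 4).
  Combine with x ≡ 0 (mod 10): gcd(4, 10) = 2, and 0 - 1 = -1 is NOT divisible by 2.
    ⇒ system is inconsistent (no integer solution).

No solution (the system is inconsistent).


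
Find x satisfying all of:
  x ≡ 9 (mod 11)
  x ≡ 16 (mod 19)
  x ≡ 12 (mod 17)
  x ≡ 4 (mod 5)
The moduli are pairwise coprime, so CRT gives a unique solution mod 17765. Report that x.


Product of moduli M = 11 · 19 · 17 · 5 = 17765.
Merge one congruence at a time:
  Start: x ≡ 9 (mod 11).
  Combine with x ≡ 16 (mod 19); new modulus lcm = 209.
    Write x = 9 + 11·t and substitute into x ≡ 16 (mod 19): 11·t ≡ 16 − 9 = 7 (mod 19).
    The inverse of 11 mod 19 is 7 (since 11·7 = 77 = 4·19 + 1), so t ≡ 7·7 = 49 ≡ 11 (mod 19).
    Then x = 9 + 11·11 = 130, valid modulo lcm(11, 19) = 209: x ≡ 130 (mod 209).
  Combine with x ≡ 12 (mod 17); new modulus lcm = 3553.
    Write x = 130 + 209·t and substitute into x ≡ 12 (mod 17): 209·t ≡ 12 − 130 = -118 (mod 17).
    Reduce coefficients mod 17: 5·t ≡ 1 (mod 17).
    The inverse of 5 mod 17 is 7 (since 5·7 = 35 = 2·17 + 1), so t ≡ 7·1 = 7 ≡ 7 (mod 17).
    Then x = 130 + 209·7 = 1593, valid modulo lcm(209, 17) = 3553: x ≡ 1593 (mod 3553).
  Combine with x ≡ 4 (mod 5); new modulus lcm = 17765.
    Write x = 1593 + 3553·t and substitute into x ≡ 4 (mod 5): 3553·t ≡ 4 − 1593 = -1589 (mod 5).
    Reduce coefficients mod 5: 3·t ≡ 1 (mod 5).
    The inverse of 3 mod 5 is 2 (since 3·2 = 6 = 1·5 + 1), so t ≡ 2·1 = 2 ≡ 2 (mod 5).
    Then x = 1593 + 3553·2 = 8699, valid modulo lcm(3553, 5) = 17765: x ≡ 8699 (mod 17765).
Verify against each original: 8699 mod 11 = 9, 8699 mod 19 = 16, 8699 mod 17 = 12, 8699 mod 5 = 4.

x ≡ 8699 (mod 17765).


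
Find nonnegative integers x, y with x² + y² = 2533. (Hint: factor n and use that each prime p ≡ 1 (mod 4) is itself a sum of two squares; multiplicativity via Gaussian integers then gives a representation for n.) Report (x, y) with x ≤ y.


Step 1: Factor n = 2533 = 17 · 149.
Step 2: Check the mod-4 condition on each prime factor: 17 ≡ 1 (mod 4), exponent 1; 149 ≡ 1 (mod 4), exponent 1.
All primes ≡ 3 (mod 4) appear to even exponent (or don't appear), so by the two-squares theorem n IS expressible as a sum of two squares.
Step 3: Build a representation. Here n = 17 · 149 is a product of primes ≡ 1 (mod 4). Each prime p ≡ 1 (mod 4) is itself a sum of two squares; find a² by testing p − a² for a perfect square:
  17: 17 − 1² = 16 = 4² ⇒ 17 = 1² + 4².
  149: 149 − 1² = 148, 149 − 2² = 145, 149 − 3² = 140, 149 − 4² = 133, 149 − 5² = 124, 149 − 6² = 113, 149 − 7² = 100 = 10² ⇒ 149 = 7² + 10².
  Combine using the Brahmagupta–Fibonacci identity (a² + b²)(c² + d²) = (ac − bd)² + (ad + bc)² = (ac + bd)² + (ad − bc)²:
  17 · 149 = 2533: from (1² + 4²)(7² + 10²), take (1·7 − 4·10, 1·10 + 4·7) = (7 − 40, 10 + 28) = (-33, 38); dropping signs (only squares matter) gives (33, 38); check 33² + 38² = 1089 + 1444 = 2533 ✓.
Step 4: Order so x ≤ y and verify: 33² + 38² = 1089 + 1444 = 2533 = n. ✓

n = 2533 = 33² + 38² (one valid representation with x ≤ y).


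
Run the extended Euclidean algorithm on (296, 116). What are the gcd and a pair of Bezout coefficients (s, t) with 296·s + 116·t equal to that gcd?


Euclidean algorithm on (296, 116) — divide until remainder is 0:
  296 = 2 · 116 + 64
  116 = 1 · 64 + 52
  64 = 1 · 52 + 12
  52 = 4 · 12 + 4
  12 = 3 · 4 + 0
gcd(296, 116) = 4.
Track Bezout coefficients alongside the remainders: start with r₀ = 296 = a·1 + b·0 (s = 1, t = 0) and r₁ = 116 = a·0 + b·1 (s = 0, t = 1); each new remainder r_{k+1} = r_{k-1} − q_k·r_k inherits s_{k+1} = s_{k-1} − q_k·s_k, t_{k+1} = t_{k-1} − q_k·t_k, so r_k = a·s_k + b·t_k at every step:
  q = 2: r = 64, s = 1 − 2·0 = 1, t = 0 − 2·1 = -2  (check: 296·1 + 116·(-2) = 64)
  q = 1: r = 52, s = 0 − 1·1 = -1, t = 1 − 1·(-2) = 3  (check: 296·(-1) + 116·3 = 52)
  q = 1: r = 12, s = 1 − 1·(-1) = 2, t = -2 − 1·3 = -5  (check: 296·2 + 116·(-5) = 12)
  q = 4: r = 4, s = -1 − 4·2 = -9, t = 3 − 4·(-5) = 23  (check: 296·(-9) + 116·23 = 4)
The row with r = 4 (the gcd) gives the Bezout coefficients s = -9, t = 23.
Result: 296 · (-9) + 116 · (23) = 4.

gcd(296, 116) = 4; s = -9, t = 23 (check: 296·(-9) + 116·23 = 4).


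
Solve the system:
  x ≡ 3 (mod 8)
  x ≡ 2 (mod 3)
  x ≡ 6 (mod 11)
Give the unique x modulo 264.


Moduli 8, 3, 11 are pairwise coprime; by CRT there is a unique solution modulo M = 8 · 3 · 11 = 264.
Solve pairwise, accumulating the modulus:
  Start with x ≡ 3 (mod 8).
  Combine with x ≡ 2 (mod 3): since gcd(8, 3) = 1, we get a unique residue mod 24.
    Write x = 3 + 8·t and substitute into x ≡ 2 (mod 3): 8·t ≡ 2 − 3 = -1 (mod 3).
    Reduce coefficients mod 3: 2·t ≡ 2 (mod 3).
    The inverse of 2 mod 3 is 2 (since 2·2 = 4 = 1·3 + 1), so t ≡ 2·2 = 4 ≡ 1 (mod 3).
    Then x = 3 + 8·1 = 11, valid modulo lcm(8, 3) = 24: x ≡ 11 (mod 24).
  Combine with x ≡ 6 (mod 11): since gcd(24, 11) = 1, we get a unique residue mod 264.
    Write x = 11 + 24·t and substitute into x ≡ 6 (mod 11): 24·t ≡ 6 − 11 = -5 (mod 11).
    Reduce coefficients mod 11: 2·t ≡ 6 (mod 11).
    The inverse of 2 mod 11 is 6 (since 2·6 = 12 = 1·11 + 1), so t ≡ 6·6 = 36 ≡ 3 (mod 11).
    Then x = 11 + 24·3 = 83, valid modulo lcm(24, 11) = 264: x ≡ 83 (mod 264).
Verify: 83 mod 8 = 3 ✓, 83 mod 3 = 2 ✓, 83 mod 11 = 6 ✓.

x ≡ 83 (mod 264).


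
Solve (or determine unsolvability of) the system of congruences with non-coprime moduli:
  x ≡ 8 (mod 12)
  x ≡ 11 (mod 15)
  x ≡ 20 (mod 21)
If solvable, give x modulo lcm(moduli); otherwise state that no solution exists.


Moduli 12, 15, 21 are not pairwise coprime, so CRT works modulo lcm(m_i) when all pairwise compatibility conditions hold.
Pairwise compatibility: gcd(m_i, m_j) must divide a_i - a_j for every pair.
Merge one congruence at a time:
  Start: x ≡ 8 (mod 12).
  Combine with x ≡ 11 (mod 15): gcd(12, 15) = 3; 11 - 8 = 3, which IS divisible by 3, so compatible.
    Write x = 8 + 12·t and substitute into x ≡ 11 (mod 15): 12·t ≡ 11 − 8 = 3 (mod 15).
    Divide the congruence (and modulus) by g = 3: 4·t ≡ 1 (mod 5).
    The inverse of 4 mod 5 is 4 (since 4·4 = 16 = 3·5 + 1), so t ≡ 4·1 = 4 ≡ 4 (mod 5).
    Then x = 8 + 12·4 = 56, valid modulo lcm(12, 15) = 60: x ≡ 56 (mod 60).
  Combine with x ≡ 20 (mod 21): gcd(60, 21) = 3; 20 - 56 = -36, which IS divisible by 3, so compatible.
    Write x = 56 + 60·t and substitute into x ≡ 20 (mod 21): 60·t ≡ 20 − 56 = -36 (mod 21).
    Divide the congruence (and modulus) by g = 3: 20·t ≡ -12 (mod 7).
    Reduce coefficients mod 7: 6·t ≡ 2 (mod 7).
    The inverse of 6 mod 7 is 6 (since 6·6 = 36 = 5·7 + 1), so t ≡ 6·2 = 12 ≡ 5 (mod 7).
    Then x = 56 + 60·5 = 356, valid modulo lcm(60, 21) = 420: x ≡ 356 (mod 420).
Verify: 356 mod 12 = 8, 356 mod 15 = 11, 356 mod 21 = 20.

x ≡ 356 (mod 420).


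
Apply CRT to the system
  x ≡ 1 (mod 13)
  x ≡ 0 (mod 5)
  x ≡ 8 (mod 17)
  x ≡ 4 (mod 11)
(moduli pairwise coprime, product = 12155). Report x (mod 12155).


Product of moduli M = 13 · 5 · 17 · 11 = 12155.
Merge one congruence at a time:
  Start: x ≡ 1 (mod 13).
  Combine with x ≡ 0 (mod 5); new modulus lcm = 65.
    Write x = 1 + 13·t and substitute into x ≡ 0 (mod 5): 13·t ≡ 0 − 1 = -1 (mod 5).
    Reduce coefficients mod 5: 3·t ≡ 4 (mod 5).
    The inverse of 3 mod 5 is 2 (since 3·2 = 6 = 1·5 + 1), so t ≡ 2·4 = 8 ≡ 3 (mod 5).
    Then x = 1 + 13·3 = 40, valid modulo lcm(13, 5) = 65: x ≡ 40 (mod 65).
  Combine with x ≡ 8 (mod 17); new modulus lcm = 1105.
    Write x = 40 + 65·t and substitute into x ≡ 8 (mod 17): 65·t ≡ 8 − 40 = -32 (mod 17).
    Reduce coefficients mod 17: 14·t ≡ 2 (mod 17).
    The inverse of 14 mod 17 is 11 (since 14·11 = 154 = 9·17 + 1), so t ≡ 11·2 = 22 ≡ 5 (mod 17).
    Then x = 40 + 65·5 = 365, valid modulo lcm(65, 17) = 1105: x ≡ 365 (mod 1105).
  Combine with x ≡ 4 (mod 11); new modulus lcm = 12155.
    Write x = 365 + 1105·t and substitute into x ≡ 4 (mod 11): 1105·t ≡ 4 − 365 = -361 (mod 11).
    Reduce coefficients mod 11: 5·t ≡ 2 (mod 11).
    The inverse of 5 mod 11 is 9 (since 5·9 = 45 = 4·11 + 1), so t ≡ 9·2 = 18 ≡ 7 (mod 11).
    Then x = 365 + 1105·7 = 8100, valid modulo lcm(1105, 11) = 12155: x ≡ 8100 (mod 12155).
Verify against each original: 8100 mod 13 = 1, 8100 mod 5 = 0, 8100 mod 17 = 8, 8100 mod 11 = 4.

x ≡ 8100 (mod 12155).


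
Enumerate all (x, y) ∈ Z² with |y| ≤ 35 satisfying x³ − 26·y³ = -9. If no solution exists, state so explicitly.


The equation is x³ - 26y³ = -9. For fixed y, x³ = 26·y³ − 9, so a solution requires the RHS to be a perfect cube.
Strategy: iterate y from -35 to 35, compute RHS = 26·y³ − 9, and check whether it is a (positive or negative) perfect cube.
Check small values of y:
  y = 0: RHS = -9 is not a perfect cube.
  y = 1: RHS = 17 is not a perfect cube.
  y = -1: RHS = -35 is not a perfect cube.
  y = 2: RHS = 199 is not a perfect cube.
  y = -2: RHS = -217 is not a perfect cube.
  y = 3: RHS = 693 is not a perfect cube.
  y = -3: RHS = -711 is not a perfect cube.
Continuing the search up to |y| = 35 finds no solutions either.
No (x, y) in the scanned range satisfies the equation.

No integer solutions with |y| ≤ 35.


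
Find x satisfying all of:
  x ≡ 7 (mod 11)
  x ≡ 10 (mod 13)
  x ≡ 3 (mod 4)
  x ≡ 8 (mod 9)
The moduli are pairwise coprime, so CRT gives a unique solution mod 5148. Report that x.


Product of moduli M = 11 · 13 · 4 · 9 = 5148.
Merge one congruence at a time:
  Start: x ≡ 7 (mod 11).
  Combine with x ≡ 10 (mod 13); new modulus lcm = 143.
    Write x = 7 + 11·t and substitute into x ≡ 10 (mod 13): 11·t ≡ 10 − 7 = 3 (mod 13).
    The inverse of 11 mod 13 is 6 (since 11·6 = 66 = 5·13 + 1), so t ≡ 6·3 = 18 ≡ 5 (mod 13).
    Then x = 7 + 11·5 = 62, valid modulo lcm(11, 13) = 143: x ≡ 62 (mod 143).
  Combine with x ≡ 3 (mod 4); new modulus lcm = 572.
    Write x = 62 + 143·t and substitute into x ≡ 3 (mod 4): 143·t ≡ 3 − 62 = -59 (mod 4).
    Reduce coefficients mod 4: 3·t ≡ 1 (mod 4).
    The inverse of 3 mod 4 is 3 (since 3·3 = 9 = 2·4 + 1), so t ≡ 3·1 = 3 ≡ 3 (mod 4).
    Then x = 62 + 143·3 = 491, valid modulo lcm(143, 4) = 572: x ≡ 491 (mod 572).
  Combine with x ≡ 8 (mod 9); new modulus lcm = 5148.
    Write x = 491 + 572·t and substitute into x ≡ 8 (mod 9): 572·t ≡ 8 − 491 = -483 (mod 9).
    Reduce coefficients mod 9: 5·t ≡ 3 (mod 9).
    The inverse of 5 mod 9 is 2 (since 5·2 = 10 = 1·9 + 1), so t ≡ 2·3 = 6 ≡ 6 (mod 9).
    Then x = 491 + 572·6 = 3923, valid modulo lcm(572, 9) = 5148: x ≡ 3923 (mod 5148).
Verify against each original: 3923 mod 11 = 7, 3923 mod 13 = 10, 3923 mod 4 = 3, 3923 mod 9 = 8.

x ≡ 3923 (mod 5148).


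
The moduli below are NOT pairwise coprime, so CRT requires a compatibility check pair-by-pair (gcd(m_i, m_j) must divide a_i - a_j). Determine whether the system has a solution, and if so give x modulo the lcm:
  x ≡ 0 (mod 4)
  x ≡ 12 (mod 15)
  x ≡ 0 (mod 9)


Moduli 4, 15, 9 are not pairwise coprime, so CRT works modulo lcm(m_i) when all pairwise compatibility conditions hold.
Pairwise compatibility: gcd(m_i, m_j) must divide a_i - a_j for every pair.
Merge one congruence at a time:
  Start: x ≡ 0 (mod 4).
  Combine with x ≡ 12 (mod 15): gcd(4, 15) = 1; 12 - 0 = 12, which IS divisible by 1, so compatible.
    Write x = 0 + 4·t and substitute into x ≡ 12 (mod 15): 4·t ≡ 12 − 0 = 12 (mod 15).
    The inverse of 4 mod 15 is 4 (since 4·4 = 16 = 1·15 + 1), so t ≡ 4·12 = 48 ≡ 3 (mod 15).
    Then x = 0 + 4·3 = 12, valid modulo lcm(4, 15) = 60: x ≡ 12 (mod 60).
  Combine with x ≡ 0 (mod 9): gcd(60, 9) = 3; 0 - 12 = -12, which IS divisible by 3, so compatible.
    Write x = 12 + 60·t and substitute into x ≡ 0 (mod 9): 60·t ≡ 0 − 12 = -12 (mod 9).
    Divide the congruence (and modulus) by g = 3: 20·t ≡ -4 (mod 3).
    Reduce coefficients mod 3: 2·t ≡ 2 (mod 3).
    The inverse of 2 mod 3 is 2 (since 2·2 = 4 = 1·3 + 1), so t ≡ 2·2 = 4 ≡ 1 (mod 3).
    Then x = 12 + 60·1 = 72, valid modulo lcm(60, 9) = 180: x ≡ 72 (mod 180).
Verify: 72 mod 4 = 0, 72 mod 15 = 12, 72 mod 9 = 0.

x ≡ 72 (mod 180).


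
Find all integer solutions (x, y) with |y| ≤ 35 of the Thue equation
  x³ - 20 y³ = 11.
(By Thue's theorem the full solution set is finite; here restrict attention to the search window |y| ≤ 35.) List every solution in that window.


The equation is x³ - 20y³ = 11. For fixed y, x³ = 20·y³ + 11, so a solution requires the RHS to be a perfect cube.
Strategy: iterate y from -35 to 35, compute RHS = 20·y³ + 11, and check whether it is a (positive or negative) perfect cube.
Check small values of y:
  y = 0: RHS = 11 is not a perfect cube.
  y = 1: RHS = 31 is not a perfect cube.
  y = -1: RHS = -9 is not a perfect cube.
  y = 2: RHS = 171 is not a perfect cube.
  y = -2: RHS = -149 is not a perfect cube.
  y = 3: RHS = 551 is not a perfect cube.
  y = -3: RHS = -529 is not a perfect cube.
Continuing the search up to |y| = 35 finds no solutions either.
No (x, y) in the scanned range satisfies the equation.

No integer solutions with |y| ≤ 35.


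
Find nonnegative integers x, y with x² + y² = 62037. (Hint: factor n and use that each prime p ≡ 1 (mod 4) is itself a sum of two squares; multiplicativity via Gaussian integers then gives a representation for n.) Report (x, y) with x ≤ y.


Step 1: Factor n = 62037 = 3^2 · 61 · 113.
Step 2: Check the mod-4 condition on each prime factor: 3 ≡ 3 (mod 4), exponent 2 (must be even); 61 ≡ 1 (mod 4), exponent 1; 113 ≡ 1 (mod 4), exponent 1.
All primes ≡ 3 (mod 4) appear to even exponent (or don't appear), so by the two-squares theorem n IS expressible as a sum of two squares.
Step 3: Build a representation. Group n = k² · m with k = 3 and m = 61 · 113 = 6893 (a product of primes ≡ 1 (mod 4)); a representation of m scales to one of n via (k·x)² + (k·y)² = k²(x² + y²). Each prime p ≡ 1 (mod 4) is itself a sum of two squares; find a² by testing p − a² for a perfect square:
  61: 61 − 1² = 60, 61 − 2² = 57, 61 − 3² = 52, 61 − 4² = 45, 61 − 5² = 36 = 6² ⇒ 61 = 5² + 6².
  113: 113 − 1² = 112, 113 − 2² = 109, 113 − 3² = 104, 113 − 4² = 97, 113 − 5² = 88, 113 − 6² = 77, 113 − 7² = 64 = 8² ⇒ 113 = 7² + 8².
  Combine using the Brahmagupta–Fibonacci identity (a² + b²)(c² + d²) = (ac − bd)² + (ad + bc)² = (ac + bd)² + (ad − bc)²:
  61 · 113 = 6893: from (5² + 6²)(7² + 8²), take (5·7 − 6·8, 5·8 + 6·7) = (35 − 48, 40 + 42) = (-13, 82); dropping signs (only squares matter) gives (13, 82); check 13² + 82² = 169 + 6724 = 6893 ✓.
  Scale by k = 3: (3·13, 3·82) = (39, 246).
Step 4: Order so x ≤ y and verify: 39² + 246² = 1521 + 60516 = 62037 = n. ✓

n = 62037 = 39² + 246² (one valid representation with x ≤ y).


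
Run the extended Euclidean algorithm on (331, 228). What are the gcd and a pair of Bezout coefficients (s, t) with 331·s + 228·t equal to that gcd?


Euclidean algorithm on (331, 228) — divide until remainder is 0:
  331 = 1 · 228 + 103
  228 = 2 · 103 + 22
  103 = 4 · 22 + 15
  22 = 1 · 15 + 7
  15 = 2 · 7 + 1
  7 = 7 · 1 + 0
gcd(331, 228) = 1.
Track Bezout coefficients alongside the remainders: start with r₀ = 331 = a·1 + b·0 (s = 1, t = 0) and r₁ = 228 = a·0 + b·1 (s = 0, t = 1); each new remainder r_{k+1} = r_{k-1} − q_k·r_k inherits s_{k+1} = s_{k-1} − q_k·s_k, t_{k+1} = t_{k-1} − q_k·t_k, so r_k = a·s_k + b·t_k at every step:
  q = 1: r = 103, s = 1 − 1·0 = 1, t = 0 − 1·1 = -1  (check: 331·1 + 228·(-1) = 103)
  q = 2: r = 22, s = 0 − 2·1 = -2, t = 1 − 2·(-1) = 3  (check: 331·(-2) + 228·3 = 22)
  q = 4: r = 15, s = 1 − 4·(-2) = 9, t = -1 − 4·3 = -13  (check: 331·9 + 228·(-13) = 15)
  q = 1: r = 7, s = -2 − 1·9 = -11, t = 3 − 1·(-13) = 16  (check: 331·(-11) + 228·16 = 7)
  q = 2: r = 1, s = 9 − 2·(-11) = 31, t = -13 − 2·16 = -45  (check: 331·31 + 228·(-45) = 1)
The row with r = 1 (the gcd) gives the Bezout coefficients s = 31, t = -45.
Result: 331 · (31) + 228 · (-45) = 1.

gcd(331, 228) = 1; s = 31, t = -45 (check: 331·31 + 228·(-45) = 1).


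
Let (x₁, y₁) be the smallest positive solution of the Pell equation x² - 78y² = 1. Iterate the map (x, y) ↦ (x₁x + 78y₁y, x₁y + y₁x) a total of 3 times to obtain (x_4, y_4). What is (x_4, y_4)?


Step 1: Find the fundamental solution (x₁, y₁) of x² - 78y² = 1.
  Expand √78 as a continued fraction. a₀ = ⌊√78⌋ = 8; iterate m_{k+1} = d_k·a_k − m_k, d_{k+1} = (78 − m_{k+1}²)/d_k, a_{k+1} = ⌊(a₀ + m_{k+1})/d_{k+1}⌋ (starting m₀ = 0, d₀ = 1), with convergents p_k = a_k·p_{k-1} + p_{k-2}, q_k = a_k·q_{k-1} + q_{k-2} (p₋₁ = 1, q₋₁ = 0):
  k = 0: a₀ = 8; p₀/q₀ = 8/1; p₀² − 78·q₀² = 64 − 78 = -14.
  k = 1: m = 8, d = 14, a = ⌊(8 + 8)/14⌋ = 1; p/q = (1·8 + 1)/(1·1 + 0) = 9/1; p² − 78·q² = 81 − 78 = 3.
  k = 2: m = 6, d = 3, a = ⌊(8 + 6)/3⌋ = 4; p/q = (4·9 + 8)/(4·1 + 1) = 44/5; p² − 78·q² = 1936 − 1950 = -14.
  k = 3: m = 6, d = 14, a = ⌊(8 + 6)/14⌋ = 1; p/q = (1·44 + 9)/(1·5 + 1) = 53/6; p² − 78·q² = 2809 − 2808 = 1.
  The first convergent with p² − 78·q² = 1 gives the fundamental solution (x₁, y₁) = (53, 6).
Step 2: Apply the recurrence (x_{n+1}, y_{n+1}) = (x₁x_n + 78y₁y_n, x₁y_n + y₁x_n) repeatedly.
  From (x_1, y_1) = (53, 6): x_2 = 53·53 + 78·6·6 = 5617; y_2 = 53·6 + 6·53 = 636.
  From (x_2, y_2) = (5617, 636): x_3 = 53·5617 + 78·6·636 = 595349; y_3 = 53·636 + 6·5617 = 67410.
  From (x_3, y_3) = (595349, 67410): x_4 = 53·595349 + 78·6·67410 = 63101377; y_4 = 53·67410 + 6·595349 = 7144824.
Step 3: Verify x_4² - 78·y_4² = 3981783779296129 - 3981783779296128 = 1 (should be 1). ✓

(x_1, y_1) = (53, 6); (x_4, y_4) = (63101377, 7144824).


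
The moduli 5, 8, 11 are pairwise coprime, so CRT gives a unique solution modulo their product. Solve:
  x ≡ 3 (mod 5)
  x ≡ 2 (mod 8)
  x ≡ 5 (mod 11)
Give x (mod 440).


Moduli 5, 8, 11 are pairwise coprime; by CRT there is a unique solution modulo M = 5 · 8 · 11 = 440.
Solve pairwise, accumulating the modulus:
  Start with x ≡ 3 (mod 5).
  Combine with x ≡ 2 (mod 8): since gcd(5, 8) = 1, we get a unique residue mod 40.
    Write x = 3 + 5·t and substitute into x ≡ 2 (mod 8): 5·t ≡ 2 − 3 = -1 (mod 8).
    Reduce coefficients mod 8: 5·t ≡ 7 (mod 8).
    The inverse of 5 mod 8 is 5 (since 5·5 = 25 = 3·8 + 1), so t ≡ 5·7 = 35 ≡ 3 (mod 8).
    Then x = 3 + 5·3 = 18, valid modulo lcm(5, 8) = 40: x ≡ 18 (mod 40).
  Combine with x ≡ 5 (mod 11): since gcd(40, 11) = 1, we get a unique residue mod 440.
    Write x = 18 + 40·t and substitute into x ≡ 5 (mod 11): 40·t ≡ 5 − 18 = -13 (mod 11).
    Reduce coefficients mod 11: 7·t ≡ 9 (mod 11).
    The inverse of 7 mod 11 is 8 (since 7·8 = 56 = 5·11 + 1), so t ≡ 8·9 = 72 ≡ 6 (mod 11).
    Then x = 18 + 40·6 = 258, valid modulo lcm(40, 11) = 440: x ≡ 258 (mod 440).
Verify: 258 mod 5 = 3 ✓, 258 mod 8 = 2 ✓, 258 mod 11 = 5 ✓.

x ≡ 258 (mod 440).
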